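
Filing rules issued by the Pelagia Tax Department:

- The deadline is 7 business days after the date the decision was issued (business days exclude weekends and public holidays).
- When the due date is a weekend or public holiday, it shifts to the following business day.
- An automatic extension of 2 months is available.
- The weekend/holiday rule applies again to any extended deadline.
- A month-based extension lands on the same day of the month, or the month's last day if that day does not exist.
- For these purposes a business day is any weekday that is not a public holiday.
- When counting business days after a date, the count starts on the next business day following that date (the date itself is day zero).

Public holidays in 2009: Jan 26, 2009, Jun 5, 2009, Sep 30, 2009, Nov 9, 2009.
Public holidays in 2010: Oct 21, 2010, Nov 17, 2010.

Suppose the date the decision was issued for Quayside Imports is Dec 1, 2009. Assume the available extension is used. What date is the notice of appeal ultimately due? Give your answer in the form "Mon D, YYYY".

Feb 10, 2010

7 business days after Dec 1, 2009, excluding weekends and holidays, is Dec 10, 2009.
Dec 10, 2009 is a Thursday and not a listed holiday, so it stands.
Add 2 months to Dec 10, 2009: Feb 10, 2010.
Feb 10, 2010 falls on a Wednesday, which is a business day, so no adjustment is needed.
Final deadline: Feb 10, 2010.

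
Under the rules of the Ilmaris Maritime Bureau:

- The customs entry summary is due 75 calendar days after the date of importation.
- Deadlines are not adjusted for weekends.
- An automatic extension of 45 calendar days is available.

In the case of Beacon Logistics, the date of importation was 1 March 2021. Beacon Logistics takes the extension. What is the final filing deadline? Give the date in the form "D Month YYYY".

75 calendar days after 1 March 2021 is 15 May 2021.
15 May 2021 falls on a Saturday. The rules make no weekend/holiday allowance, so it remains 15 May 2021.
With the 45-day extension, 15 May 2021 becomes 29 June 2021.
No adjustment is made for weekends or holidays, so 29 June 2021 stands.
So the filing is due 29 June 2021.

29 June 2021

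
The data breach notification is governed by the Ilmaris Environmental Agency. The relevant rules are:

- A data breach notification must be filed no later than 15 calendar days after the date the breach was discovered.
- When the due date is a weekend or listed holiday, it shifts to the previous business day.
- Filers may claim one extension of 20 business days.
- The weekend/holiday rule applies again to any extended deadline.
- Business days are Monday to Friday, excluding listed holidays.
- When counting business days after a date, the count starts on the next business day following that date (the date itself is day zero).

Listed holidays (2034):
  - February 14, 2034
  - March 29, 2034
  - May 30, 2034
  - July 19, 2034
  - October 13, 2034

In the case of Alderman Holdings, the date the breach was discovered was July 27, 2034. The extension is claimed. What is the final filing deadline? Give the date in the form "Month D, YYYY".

From July 27, 2034, 15 calendar days later is August 11, 2034.
Since August 11, 2034 is a Friday and not a holiday, the date is unchanged.
Counting 20 further business days from August 11, 2034 reaches September 8, 2034.
September 8, 2034 (Friday) is already a business day.
So the filing is due September 8, 2034.

September 8, 2034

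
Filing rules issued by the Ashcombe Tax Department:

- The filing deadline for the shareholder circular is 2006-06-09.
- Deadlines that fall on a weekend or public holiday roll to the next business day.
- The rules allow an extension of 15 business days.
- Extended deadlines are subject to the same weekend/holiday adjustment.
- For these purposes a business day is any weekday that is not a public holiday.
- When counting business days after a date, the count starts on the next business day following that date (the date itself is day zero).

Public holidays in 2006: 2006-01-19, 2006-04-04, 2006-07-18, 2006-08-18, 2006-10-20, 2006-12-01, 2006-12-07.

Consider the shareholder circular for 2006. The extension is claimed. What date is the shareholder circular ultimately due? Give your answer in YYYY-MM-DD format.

2006-06-30

The stated deadline is 2006-06-09.
Since 2006-06-09 is a Friday and not a holiday, the date is unchanged.
Counting 15 further business days from 2006-06-09 reaches 2006-06-30.
2006-06-30 (Friday) is already a business day.
Deadline: 2006-06-30.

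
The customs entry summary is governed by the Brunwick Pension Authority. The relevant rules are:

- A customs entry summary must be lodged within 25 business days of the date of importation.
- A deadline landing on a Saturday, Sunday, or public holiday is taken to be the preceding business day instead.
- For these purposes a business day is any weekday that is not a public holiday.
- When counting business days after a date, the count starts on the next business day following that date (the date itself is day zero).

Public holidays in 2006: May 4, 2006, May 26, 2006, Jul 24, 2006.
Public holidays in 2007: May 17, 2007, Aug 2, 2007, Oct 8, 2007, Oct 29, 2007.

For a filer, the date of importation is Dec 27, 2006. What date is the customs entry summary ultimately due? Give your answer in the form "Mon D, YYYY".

Jan 31, 2007

Counting 25 business days after Dec 27, 2006 (skipping weekends and listed holidays) reaches Jan 31, 2007.
Jan 31, 2007 is a Wednesday and not a listed holiday, so it stands.
Final deadline: Jan 31, 2007.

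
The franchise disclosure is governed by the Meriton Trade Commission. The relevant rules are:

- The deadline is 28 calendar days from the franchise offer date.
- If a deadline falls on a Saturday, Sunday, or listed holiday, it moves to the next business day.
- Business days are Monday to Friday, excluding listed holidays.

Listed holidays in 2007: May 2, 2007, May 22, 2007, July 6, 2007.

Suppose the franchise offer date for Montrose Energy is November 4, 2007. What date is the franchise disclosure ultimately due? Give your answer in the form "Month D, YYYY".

December 3, 2007

Adding 28 calendar days to November 4, 2007 gives December 2, 2007.
December 2, 2007 is a Sunday; the next business day is December 3, 2007 (Monday).
The final due date is December 3, 2007.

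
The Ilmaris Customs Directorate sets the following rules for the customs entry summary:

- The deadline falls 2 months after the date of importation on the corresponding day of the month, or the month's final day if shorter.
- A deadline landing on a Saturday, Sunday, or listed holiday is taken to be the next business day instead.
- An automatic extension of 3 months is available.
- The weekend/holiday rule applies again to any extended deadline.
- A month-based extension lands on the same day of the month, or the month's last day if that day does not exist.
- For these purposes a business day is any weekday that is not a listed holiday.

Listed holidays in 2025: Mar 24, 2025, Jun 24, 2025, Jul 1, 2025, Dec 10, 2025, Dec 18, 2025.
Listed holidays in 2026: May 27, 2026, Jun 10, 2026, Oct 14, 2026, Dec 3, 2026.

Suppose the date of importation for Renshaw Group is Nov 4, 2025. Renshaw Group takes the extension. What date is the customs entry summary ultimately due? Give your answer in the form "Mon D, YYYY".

Apr 6, 2026

2 months after Nov 4, 2025, on the same day of the month, is Jan 4, 2026.
Jan 4, 2026 falls on a Sunday. Rolling to the next business day gives Jan 5, 2026, a Monday.
Add 3 months to Jan 5, 2026: Apr 5, 2026.
Apr 5, 2026 falls on a Sunday. Rolling to the next business day gives Apr 6, 2026, a Monday.
Final deadline: Apr 6, 2026.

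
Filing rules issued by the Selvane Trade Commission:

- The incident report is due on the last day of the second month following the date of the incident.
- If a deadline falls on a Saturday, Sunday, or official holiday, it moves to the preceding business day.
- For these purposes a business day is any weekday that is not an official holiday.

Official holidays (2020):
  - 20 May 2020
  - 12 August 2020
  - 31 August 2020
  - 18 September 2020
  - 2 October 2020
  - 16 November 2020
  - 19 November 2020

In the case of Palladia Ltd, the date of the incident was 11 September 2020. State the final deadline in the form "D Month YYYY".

30 November 2020

The second month after 11 September 2020 is November 2020, whose last day is 30 November 2020.
30 November 2020 falls on a Monday, which is a business day, so no adjustment is needed.
The final due date is 30 November 2020.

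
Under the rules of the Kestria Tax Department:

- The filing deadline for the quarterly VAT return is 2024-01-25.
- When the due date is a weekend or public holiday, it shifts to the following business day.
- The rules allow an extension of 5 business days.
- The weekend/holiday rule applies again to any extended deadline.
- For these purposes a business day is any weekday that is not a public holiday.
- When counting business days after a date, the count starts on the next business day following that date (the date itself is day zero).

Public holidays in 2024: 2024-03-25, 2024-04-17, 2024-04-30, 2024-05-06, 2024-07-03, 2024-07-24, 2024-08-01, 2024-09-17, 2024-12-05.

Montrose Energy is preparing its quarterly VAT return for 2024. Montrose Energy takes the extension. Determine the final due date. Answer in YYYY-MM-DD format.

The statutory due date is 2024-01-25.
Since 2024-01-25 is a Thursday and not a holiday, the date is unchanged.
Counting 5 further business days from 2024-01-25 reaches 2024-02-01.
Since 2024-02-01 is a Thursday and not a holiday, the date is unchanged.
The final due date is 2024-02-01.

2024-02-01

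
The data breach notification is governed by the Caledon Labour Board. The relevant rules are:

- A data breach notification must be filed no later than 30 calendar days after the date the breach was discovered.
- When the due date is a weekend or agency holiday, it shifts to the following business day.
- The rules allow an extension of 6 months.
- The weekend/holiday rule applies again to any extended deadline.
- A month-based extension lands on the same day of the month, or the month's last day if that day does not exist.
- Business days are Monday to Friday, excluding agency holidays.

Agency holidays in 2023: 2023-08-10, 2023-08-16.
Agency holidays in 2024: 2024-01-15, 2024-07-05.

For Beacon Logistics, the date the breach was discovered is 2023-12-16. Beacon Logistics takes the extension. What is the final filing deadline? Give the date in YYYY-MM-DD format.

30 calendar days after 2023-12-16 is 2024-01-15.
2024-01-15 falls on a listed holiday. Rolling to the next business day gives 2024-01-16, a Tuesday.
The 6 months extension carries 2024-01-16 to 2024-07-16.
2024-07-16 is a Tuesday and not a listed holiday, so it stands.
The final due date is 2024-07-16.

2024-07-16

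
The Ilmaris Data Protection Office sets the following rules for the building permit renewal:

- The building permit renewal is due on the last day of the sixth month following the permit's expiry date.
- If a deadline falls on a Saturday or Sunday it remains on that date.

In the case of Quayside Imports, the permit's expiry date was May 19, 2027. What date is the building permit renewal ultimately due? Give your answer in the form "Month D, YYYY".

The sixth month after May 19, 2027 is November 2027, whose last day is November 30, 2027.
November 30, 2027 is a Tuesday; no weekend or holiday adjustment applies.
Final deadline: November 30, 2027.

November 30, 2027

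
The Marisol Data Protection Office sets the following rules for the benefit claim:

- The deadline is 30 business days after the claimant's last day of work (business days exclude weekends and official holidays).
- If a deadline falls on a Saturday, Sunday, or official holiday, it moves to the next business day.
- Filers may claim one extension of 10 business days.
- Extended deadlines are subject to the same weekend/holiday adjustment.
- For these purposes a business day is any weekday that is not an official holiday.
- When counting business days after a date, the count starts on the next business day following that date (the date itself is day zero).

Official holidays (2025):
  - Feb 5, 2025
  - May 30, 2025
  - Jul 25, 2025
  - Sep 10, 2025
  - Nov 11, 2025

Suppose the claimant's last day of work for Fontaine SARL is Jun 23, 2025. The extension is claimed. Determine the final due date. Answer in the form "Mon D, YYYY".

30 business days after Jun 23, 2025, excluding weekends and holidays, is Aug 5, 2025.
Aug 5, 2025 (Tuesday) is already a business day.
Counting 10 further business days from Aug 5, 2025 reaches Aug 19, 2025.
Aug 19, 2025 (Tuesday) is already a business day.
The final due date is Aug 19, 2025.

Aug 19, 2025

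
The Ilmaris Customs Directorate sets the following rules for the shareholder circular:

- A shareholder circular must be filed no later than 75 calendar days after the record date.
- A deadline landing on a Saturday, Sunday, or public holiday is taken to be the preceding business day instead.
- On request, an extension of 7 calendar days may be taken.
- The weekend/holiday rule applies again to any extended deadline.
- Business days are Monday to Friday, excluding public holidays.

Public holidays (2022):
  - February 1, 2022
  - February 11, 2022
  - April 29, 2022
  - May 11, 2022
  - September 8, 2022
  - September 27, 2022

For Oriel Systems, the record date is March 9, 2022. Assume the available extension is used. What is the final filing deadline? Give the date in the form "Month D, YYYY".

Adding 75 calendar days to March 9, 2022 gives May 23, 2022.
May 23, 2022 is a Monday and not a listed holiday, so it stands.
With the 7-day extension, May 23, 2022 becomes May 30, 2022.
May 30, 2022 falls on a Monday, which is a business day, so no adjustment is needed.
The final due date is May 30, 2022.

May 30, 2022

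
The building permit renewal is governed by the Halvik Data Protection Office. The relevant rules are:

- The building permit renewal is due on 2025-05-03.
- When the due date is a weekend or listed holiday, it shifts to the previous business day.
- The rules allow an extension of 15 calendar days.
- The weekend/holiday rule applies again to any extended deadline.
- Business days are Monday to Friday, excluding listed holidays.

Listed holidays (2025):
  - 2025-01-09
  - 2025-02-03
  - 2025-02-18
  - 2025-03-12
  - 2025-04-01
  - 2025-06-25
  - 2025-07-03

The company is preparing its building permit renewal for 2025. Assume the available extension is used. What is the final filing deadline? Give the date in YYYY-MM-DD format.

2025-05-16

The statutory due date is 2025-05-03.
Because 2025-05-03 is a Saturday, the deadline becomes 2025-05-02 (Friday).
The 15-calendar-day extension moves the deadline from 2025-05-02 to 2025-05-17.
2025-05-17 is a Saturday, so it moves to the preceding business day, 2025-05-16 (Friday).
So the filing is due 2025-05-16.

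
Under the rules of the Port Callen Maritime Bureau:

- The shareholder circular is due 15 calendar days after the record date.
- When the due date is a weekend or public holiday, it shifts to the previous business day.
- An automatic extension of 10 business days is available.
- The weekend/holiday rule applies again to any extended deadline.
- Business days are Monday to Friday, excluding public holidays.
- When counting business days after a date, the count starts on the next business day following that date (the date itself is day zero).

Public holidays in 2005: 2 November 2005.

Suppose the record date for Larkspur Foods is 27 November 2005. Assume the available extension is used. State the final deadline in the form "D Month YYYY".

26 December 2005

Adding 15 calendar days to 27 November 2005 gives 12 December 2005.
Since 12 December 2005 is a Monday and not a holiday, the date is unchanged.
Counting 10 further business days from 12 December 2005 reaches 26 December 2005.
Since 26 December 2005 is a Monday and not a holiday, the date is unchanged.
The final due date is 26 December 2005.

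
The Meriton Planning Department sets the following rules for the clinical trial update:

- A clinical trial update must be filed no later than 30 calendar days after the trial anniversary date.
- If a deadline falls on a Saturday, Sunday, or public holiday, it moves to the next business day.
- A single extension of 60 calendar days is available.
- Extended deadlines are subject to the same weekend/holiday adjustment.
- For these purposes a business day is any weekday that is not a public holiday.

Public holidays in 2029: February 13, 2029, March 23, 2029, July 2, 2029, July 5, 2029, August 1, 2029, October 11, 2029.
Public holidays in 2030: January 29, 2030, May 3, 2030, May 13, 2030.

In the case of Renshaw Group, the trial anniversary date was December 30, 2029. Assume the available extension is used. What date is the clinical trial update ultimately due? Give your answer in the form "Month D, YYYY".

30 calendar days after December 30, 2029 is January 29, 2030.
January 29, 2030 is a listed holiday; the next business day is January 30, 2030 (Wednesday).
With the 60-day extension, January 30, 2030 becomes March 31, 2030.
March 31, 2030 is a Sunday; the next business day is April 1, 2030 (Monday).
Deadline: April 1, 2030.

April 1, 2030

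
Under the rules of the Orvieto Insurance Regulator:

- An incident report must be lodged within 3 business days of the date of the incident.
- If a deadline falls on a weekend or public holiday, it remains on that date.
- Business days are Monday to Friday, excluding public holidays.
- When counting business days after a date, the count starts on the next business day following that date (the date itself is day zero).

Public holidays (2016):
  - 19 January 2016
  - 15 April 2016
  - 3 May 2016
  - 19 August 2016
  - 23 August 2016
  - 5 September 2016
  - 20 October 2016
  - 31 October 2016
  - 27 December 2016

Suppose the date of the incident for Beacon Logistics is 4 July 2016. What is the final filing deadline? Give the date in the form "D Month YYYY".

7 July 2016

Starting the day after 4 July 2016 and counting 3 business days lands on 7 July 2016.
7 July 2016 falls on a Thursday. The rules make no weekend/holiday allowance, so it remains 7 July 2016.
The final due date is 7 July 2016.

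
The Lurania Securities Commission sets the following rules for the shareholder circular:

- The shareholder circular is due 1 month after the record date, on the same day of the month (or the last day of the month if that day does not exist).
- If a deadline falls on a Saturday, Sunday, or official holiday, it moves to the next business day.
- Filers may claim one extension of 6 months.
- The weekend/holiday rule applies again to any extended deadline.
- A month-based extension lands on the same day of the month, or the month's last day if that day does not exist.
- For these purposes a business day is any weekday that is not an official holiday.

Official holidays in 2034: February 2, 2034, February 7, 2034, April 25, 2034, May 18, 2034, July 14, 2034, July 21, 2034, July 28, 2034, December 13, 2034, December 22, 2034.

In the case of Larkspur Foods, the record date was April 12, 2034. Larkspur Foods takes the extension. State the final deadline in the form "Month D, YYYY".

Moving 1 month forward from April 12, 2034 on the corresponding day gives May 12, 2034.
Since May 12, 2034 is a Friday and not a holiday, the date is unchanged.
Applying the 6 months extension: 6 months after May 12, 2034 is November 12, 2034.
November 12, 2034 falls on a Sunday. Rolling to the next business day gives November 13, 2034, a Monday.
Final deadline: November 13, 2034.

November 13, 2034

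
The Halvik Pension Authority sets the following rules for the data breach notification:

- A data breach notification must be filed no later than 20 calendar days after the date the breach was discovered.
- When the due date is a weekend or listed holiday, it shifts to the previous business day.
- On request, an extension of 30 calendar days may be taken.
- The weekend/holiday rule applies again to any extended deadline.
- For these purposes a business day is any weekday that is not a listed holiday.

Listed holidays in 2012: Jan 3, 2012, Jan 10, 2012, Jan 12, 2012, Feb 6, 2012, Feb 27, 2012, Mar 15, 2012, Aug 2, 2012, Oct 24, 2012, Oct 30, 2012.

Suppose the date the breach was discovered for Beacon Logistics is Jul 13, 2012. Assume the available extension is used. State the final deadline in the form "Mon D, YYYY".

Trigger date Jul 13, 2012 + 20 calendar days = Aug 2, 2012.
Aug 2, 2012 is a listed holiday, so it moves to the preceding business day, Aug 1, 2012 (Wednesday).
Applying the 30-calendar-day extension: Aug 1, 2012 + 30 days = Aug 31, 2012.
Since Aug 31, 2012 is a Friday and not a holiday, the date is unchanged.
Deadline: Aug 31, 2012.

Aug 31, 2012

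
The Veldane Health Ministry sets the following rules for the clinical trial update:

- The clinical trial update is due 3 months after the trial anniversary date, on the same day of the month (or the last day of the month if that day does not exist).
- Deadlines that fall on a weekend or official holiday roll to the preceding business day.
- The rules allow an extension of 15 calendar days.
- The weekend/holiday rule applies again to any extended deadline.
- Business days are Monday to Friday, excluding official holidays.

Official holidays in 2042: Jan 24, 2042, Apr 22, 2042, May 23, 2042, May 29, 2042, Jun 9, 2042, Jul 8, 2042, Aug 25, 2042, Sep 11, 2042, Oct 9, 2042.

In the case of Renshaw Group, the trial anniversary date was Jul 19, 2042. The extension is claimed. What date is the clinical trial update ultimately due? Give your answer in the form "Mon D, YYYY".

Oct 31, 2042

3 months after Jul 19, 2042, on the same day of the month, is Oct 19, 2042.
Oct 19, 2042 is a Sunday; the preceding business day is Oct 17, 2042 (Friday).
Applying the 15-calendar-day extension: Oct 17, 2042 + 15 days = Nov 1, 2042.
Nov 1, 2042 is a Saturday, so it moves to the preceding business day, Oct 31, 2042 (Friday).
Deadline: Oct 31, 2042.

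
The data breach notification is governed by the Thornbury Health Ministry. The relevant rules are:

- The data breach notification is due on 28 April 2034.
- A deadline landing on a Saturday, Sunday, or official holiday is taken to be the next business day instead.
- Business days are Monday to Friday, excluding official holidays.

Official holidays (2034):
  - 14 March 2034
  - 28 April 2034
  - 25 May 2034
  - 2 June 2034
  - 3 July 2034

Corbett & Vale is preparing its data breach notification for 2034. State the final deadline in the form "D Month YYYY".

Start from the fixed due date, 28 April 2034.
Because 28 April 2034 is a listed holiday, the deadline becomes 1 May 2034 (Monday).
So the filing is due 1 May 2034.

1 May 2034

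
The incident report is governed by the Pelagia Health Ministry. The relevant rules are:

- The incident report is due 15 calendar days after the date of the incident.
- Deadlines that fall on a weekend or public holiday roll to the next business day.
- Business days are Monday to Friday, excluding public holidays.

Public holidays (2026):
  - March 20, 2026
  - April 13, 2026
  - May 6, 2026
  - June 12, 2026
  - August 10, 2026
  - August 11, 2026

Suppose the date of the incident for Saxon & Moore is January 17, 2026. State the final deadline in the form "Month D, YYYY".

February 2, 2026

15 calendar days after January 17, 2026 is February 1, 2026.
Because February 1, 2026 is a Sunday, the deadline becomes February 2, 2026 (Monday).
Final deadline: February 2, 2026.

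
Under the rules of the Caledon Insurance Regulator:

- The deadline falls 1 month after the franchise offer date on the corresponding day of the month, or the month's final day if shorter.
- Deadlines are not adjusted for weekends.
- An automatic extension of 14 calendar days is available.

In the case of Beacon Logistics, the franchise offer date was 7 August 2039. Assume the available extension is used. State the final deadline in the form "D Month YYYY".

1 month after 7 August 2039, on the same day of the month, is 7 September 2039.
7 September 2039 is a Wednesday; no weekend or holiday adjustment applies.
The 14-calendar-day extension moves the deadline from 7 September 2039 to 21 September 2039.
21 September 2039 falls on a Wednesday. The rules make no weekend/holiday allowance, so it remains 21 September 2039.
The final due date is 21 September 2039.

21 September 2039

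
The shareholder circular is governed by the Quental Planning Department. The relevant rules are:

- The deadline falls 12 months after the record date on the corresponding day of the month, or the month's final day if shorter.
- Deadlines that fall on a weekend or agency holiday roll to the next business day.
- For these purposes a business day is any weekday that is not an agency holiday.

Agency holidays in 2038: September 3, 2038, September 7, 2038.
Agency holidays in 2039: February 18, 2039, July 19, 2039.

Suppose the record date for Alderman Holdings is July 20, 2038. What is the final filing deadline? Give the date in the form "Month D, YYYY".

12 months after July 20, 2038, on the same day of the month, is July 20, 2039.
Since July 20, 2039 is a Wednesday and not a holiday, the date is unchanged.
So the filing is due July 20, 2039.

July 20, 2039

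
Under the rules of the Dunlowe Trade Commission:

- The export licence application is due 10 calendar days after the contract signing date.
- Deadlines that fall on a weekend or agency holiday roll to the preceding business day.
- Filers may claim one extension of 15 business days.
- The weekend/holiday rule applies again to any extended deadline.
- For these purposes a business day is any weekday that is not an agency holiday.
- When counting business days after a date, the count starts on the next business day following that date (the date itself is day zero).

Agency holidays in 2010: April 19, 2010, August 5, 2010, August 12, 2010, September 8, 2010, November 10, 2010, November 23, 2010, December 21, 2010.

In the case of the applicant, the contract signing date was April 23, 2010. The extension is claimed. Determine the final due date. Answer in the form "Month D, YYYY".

Trigger date April 23, 2010 + 10 calendar days = May 3, 2010.
May 3, 2010 falls on a Monday, which is a business day, so no adjustment is needed.
Applying the 15-business-day extension: 15 business days after May 3, 2010 is May 24, 2010.
May 24, 2010 (Monday) is already a business day.
Final deadline: May 24, 2010.

May 24, 2010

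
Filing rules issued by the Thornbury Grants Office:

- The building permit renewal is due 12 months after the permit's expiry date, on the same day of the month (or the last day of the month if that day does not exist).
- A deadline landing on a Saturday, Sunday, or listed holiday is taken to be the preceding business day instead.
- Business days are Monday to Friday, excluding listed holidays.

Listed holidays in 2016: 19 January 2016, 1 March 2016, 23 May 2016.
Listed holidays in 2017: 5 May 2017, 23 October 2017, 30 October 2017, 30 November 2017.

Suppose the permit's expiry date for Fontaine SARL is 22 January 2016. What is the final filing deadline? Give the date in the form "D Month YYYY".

12 months after 22 January 2016, on the same day of the month, is 22 January 2017.
22 January 2017 is a Sunday; the preceding business day is 20 January 2017 (Friday).
Final deadline: 20 January 2017.

20 January 2017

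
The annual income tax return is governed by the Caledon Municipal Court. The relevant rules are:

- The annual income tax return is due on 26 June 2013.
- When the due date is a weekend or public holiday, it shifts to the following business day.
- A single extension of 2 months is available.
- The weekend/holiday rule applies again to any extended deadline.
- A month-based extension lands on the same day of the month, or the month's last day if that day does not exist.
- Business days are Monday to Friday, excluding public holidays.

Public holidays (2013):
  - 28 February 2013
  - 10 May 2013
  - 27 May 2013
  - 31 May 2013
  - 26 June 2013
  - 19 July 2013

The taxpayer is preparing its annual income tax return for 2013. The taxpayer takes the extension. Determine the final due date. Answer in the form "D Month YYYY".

27 August 2013

Start from the fixed due date, 26 June 2013.
26 June 2013 is a listed holiday; the next business day is 27 June 2013 (Thursday).
Applying the 2 months extension: 2 months after 27 June 2013 is 27 August 2013.
27 August 2013 falls on a Tuesday, which is a business day, so no adjustment is needed.
Final deadline: 27 August 2013.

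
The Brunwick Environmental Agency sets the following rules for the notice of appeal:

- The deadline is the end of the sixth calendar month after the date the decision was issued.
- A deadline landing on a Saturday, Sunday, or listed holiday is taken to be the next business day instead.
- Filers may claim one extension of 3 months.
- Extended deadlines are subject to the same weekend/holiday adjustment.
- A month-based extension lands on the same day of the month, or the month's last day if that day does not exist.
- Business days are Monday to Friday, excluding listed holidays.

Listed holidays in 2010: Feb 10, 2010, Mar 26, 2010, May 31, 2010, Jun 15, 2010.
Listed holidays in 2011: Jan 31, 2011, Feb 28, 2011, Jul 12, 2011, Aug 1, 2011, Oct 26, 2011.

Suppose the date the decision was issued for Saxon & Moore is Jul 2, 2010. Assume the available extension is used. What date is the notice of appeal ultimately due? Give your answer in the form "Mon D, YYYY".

6 months after Jul 2, 2010 is January 2011; that month ends on Jan 31, 2011.
Because Jan 31, 2011 is a listed holiday, the deadline becomes Feb 1, 2011 (Tuesday).
Add 3 months to Feb 1, 2011: May 1, 2011.
May 1, 2011 falls on a Sunday. Rolling to the next business day gives May 2, 2011, a Monday.
Deadline: May 2, 2011.

May 2, 2011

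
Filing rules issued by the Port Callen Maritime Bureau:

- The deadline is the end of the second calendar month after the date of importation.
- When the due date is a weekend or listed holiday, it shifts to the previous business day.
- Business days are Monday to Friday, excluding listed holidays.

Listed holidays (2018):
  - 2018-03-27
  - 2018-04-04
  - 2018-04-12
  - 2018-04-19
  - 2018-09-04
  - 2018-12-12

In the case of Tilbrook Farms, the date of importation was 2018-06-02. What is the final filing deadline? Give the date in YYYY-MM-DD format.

2018-08-31

2 months after 2018-06-02 is August 2018; that month ends on 2018-08-31.
2018-08-31 falls on a Friday, which is a business day, so no adjustment is needed.
Deadline: 2018-08-31.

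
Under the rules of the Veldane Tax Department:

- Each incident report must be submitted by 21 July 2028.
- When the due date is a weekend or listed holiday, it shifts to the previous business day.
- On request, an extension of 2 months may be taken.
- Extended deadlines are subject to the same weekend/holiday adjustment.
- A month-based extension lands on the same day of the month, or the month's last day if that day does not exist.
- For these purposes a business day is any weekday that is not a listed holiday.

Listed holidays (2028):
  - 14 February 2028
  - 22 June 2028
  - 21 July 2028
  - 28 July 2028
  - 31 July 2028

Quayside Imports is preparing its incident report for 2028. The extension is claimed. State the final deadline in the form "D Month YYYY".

20 September 2028

Start from the fixed due date, 21 July 2028.
21 July 2028 falls on a listed holiday. Rolling to the preceding business day gives 20 July 2028, a Thursday.
Add 2 months to 20 July 2028: 20 September 2028.
Since 20 September 2028 is a Wednesday and not a holiday, the date is unchanged.
Deadline: 20 September 2028.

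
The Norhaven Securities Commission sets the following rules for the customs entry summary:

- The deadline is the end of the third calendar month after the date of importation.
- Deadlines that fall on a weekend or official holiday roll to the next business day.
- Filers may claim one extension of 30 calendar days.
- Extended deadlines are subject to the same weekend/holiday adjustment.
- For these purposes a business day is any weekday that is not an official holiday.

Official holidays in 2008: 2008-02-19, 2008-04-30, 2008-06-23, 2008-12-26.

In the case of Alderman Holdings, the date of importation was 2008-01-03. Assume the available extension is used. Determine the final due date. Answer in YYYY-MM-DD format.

3 months after 2008-01-03 is April 2008; that month ends on 2008-04-30.
2008-04-30 falls on a listed holiday. Rolling to the next business day gives 2008-05-01, a Thursday.
The 30-calendar-day extension moves the deadline from 2008-05-01 to 2008-05-31.
2008-05-31 falls on a Saturday. Rolling to the next business day gives 2008-06-02, a Monday.
Final deadline: 2008-06-02.

2008-06-02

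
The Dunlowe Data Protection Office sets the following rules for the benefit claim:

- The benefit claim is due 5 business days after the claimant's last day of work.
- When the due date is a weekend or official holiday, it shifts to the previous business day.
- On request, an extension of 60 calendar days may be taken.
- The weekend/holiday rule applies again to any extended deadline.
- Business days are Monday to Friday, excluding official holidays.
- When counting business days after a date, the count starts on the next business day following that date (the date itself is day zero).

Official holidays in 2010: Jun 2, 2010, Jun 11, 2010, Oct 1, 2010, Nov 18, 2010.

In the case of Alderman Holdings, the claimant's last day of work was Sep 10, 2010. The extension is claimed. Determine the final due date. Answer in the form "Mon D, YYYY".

Nov 16, 2010

Starting the day after Sep 10, 2010 and counting 5 business days lands on Sep 17, 2010.
Sep 17, 2010 falls on a Friday, which is a business day, so no adjustment is needed.
Applying the 60-calendar-day extension: Sep 17, 2010 + 60 days = Nov 16, 2010.
Since Nov 16, 2010 is a Tuesday and not a holiday, the date is unchanged.
Deadline: Nov 16, 2010.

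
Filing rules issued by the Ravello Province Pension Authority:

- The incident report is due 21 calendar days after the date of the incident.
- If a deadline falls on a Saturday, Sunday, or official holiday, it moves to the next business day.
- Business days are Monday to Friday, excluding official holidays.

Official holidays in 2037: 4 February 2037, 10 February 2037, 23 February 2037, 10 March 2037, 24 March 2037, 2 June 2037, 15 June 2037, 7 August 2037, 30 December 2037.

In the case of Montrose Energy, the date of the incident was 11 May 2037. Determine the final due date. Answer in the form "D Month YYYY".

From 11 May 2037, 21 calendar days later is 1 June 2037.
1 June 2037 (Monday) is already a business day.
Final deadline: 1 June 2037.

1 June 2037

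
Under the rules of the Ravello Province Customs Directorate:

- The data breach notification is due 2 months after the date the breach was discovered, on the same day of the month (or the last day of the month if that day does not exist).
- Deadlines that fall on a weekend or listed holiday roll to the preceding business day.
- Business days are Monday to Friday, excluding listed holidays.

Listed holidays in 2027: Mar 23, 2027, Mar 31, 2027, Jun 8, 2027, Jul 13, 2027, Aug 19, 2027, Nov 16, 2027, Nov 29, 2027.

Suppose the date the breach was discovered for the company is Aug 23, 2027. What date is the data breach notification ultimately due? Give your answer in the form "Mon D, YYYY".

2 months from Aug 23, 2027 is Oct 23, 2027.
Because Oct 23, 2027 is a Saturday, the deadline becomes Oct 22, 2027 (Friday).
Deadline: Oct 22, 2027.

Oct 22, 2027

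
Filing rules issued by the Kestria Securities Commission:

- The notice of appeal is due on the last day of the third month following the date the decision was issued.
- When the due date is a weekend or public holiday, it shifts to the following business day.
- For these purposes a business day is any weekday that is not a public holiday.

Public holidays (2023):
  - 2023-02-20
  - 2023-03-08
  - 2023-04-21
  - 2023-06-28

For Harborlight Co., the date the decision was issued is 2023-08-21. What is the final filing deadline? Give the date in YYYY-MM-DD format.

2023-11-30

3 months after 2023-08-21 falls in November 2023; the last day of that month is 2023-11-30.
Since 2023-11-30 is a Thursday and not a holiday, the date is unchanged.
So the filing is due 2023-11-30.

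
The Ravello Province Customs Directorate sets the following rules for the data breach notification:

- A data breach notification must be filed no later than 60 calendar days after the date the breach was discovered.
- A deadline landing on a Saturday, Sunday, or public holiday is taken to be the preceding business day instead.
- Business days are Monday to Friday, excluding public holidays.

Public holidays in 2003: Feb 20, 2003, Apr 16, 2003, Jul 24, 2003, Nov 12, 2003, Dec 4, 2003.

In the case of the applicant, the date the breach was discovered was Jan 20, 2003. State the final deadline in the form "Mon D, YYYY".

Mar 21, 2003

60 calendar days after Jan 20, 2003 is Mar 21, 2003.
Mar 21, 2003 (Friday) is already a business day.
Deadline: Mar 21, 2003.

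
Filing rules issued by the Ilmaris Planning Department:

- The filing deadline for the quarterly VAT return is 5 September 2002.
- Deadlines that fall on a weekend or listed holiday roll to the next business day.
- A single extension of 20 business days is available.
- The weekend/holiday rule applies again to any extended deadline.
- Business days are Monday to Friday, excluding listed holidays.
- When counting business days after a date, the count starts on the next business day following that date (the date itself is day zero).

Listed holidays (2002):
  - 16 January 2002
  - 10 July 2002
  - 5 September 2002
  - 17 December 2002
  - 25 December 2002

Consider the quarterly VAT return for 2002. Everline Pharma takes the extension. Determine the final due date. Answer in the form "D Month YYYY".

Start from the fixed due date, 5 September 2002.
5 September 2002 is a listed holiday; the next business day is 6 September 2002 (Friday).
Applying the 20-business-day extension: 20 business days after 6 September 2002 is 4 October 2002.
4 October 2002 (Friday) is already a business day.
Deadline: 4 October 2002.

4 October 2002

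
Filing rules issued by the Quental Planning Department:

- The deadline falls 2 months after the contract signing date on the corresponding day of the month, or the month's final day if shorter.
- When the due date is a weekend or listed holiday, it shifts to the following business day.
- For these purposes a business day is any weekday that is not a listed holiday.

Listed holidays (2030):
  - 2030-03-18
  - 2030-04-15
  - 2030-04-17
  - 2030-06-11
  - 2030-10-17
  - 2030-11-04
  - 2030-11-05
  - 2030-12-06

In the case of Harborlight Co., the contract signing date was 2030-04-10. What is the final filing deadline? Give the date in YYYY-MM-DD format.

2030-06-10

2 months from 2030-04-10 is 2030-06-10.
Since 2030-06-10 is a Monday and not a holiday, the date is unchanged.
Deadline: 2030-06-10.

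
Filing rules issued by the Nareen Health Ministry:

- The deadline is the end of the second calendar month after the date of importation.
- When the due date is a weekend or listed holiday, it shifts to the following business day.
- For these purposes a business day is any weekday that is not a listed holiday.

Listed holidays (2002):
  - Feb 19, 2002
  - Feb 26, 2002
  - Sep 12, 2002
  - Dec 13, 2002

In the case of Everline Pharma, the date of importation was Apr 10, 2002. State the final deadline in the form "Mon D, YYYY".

Jul 1, 2002

2 months after Apr 10, 2002 falls in June 2002; the last day of that month is Jun 30, 2002.
Because Jun 30, 2002 is a Sunday, the deadline becomes Jul 1, 2002 (Monday).
Final deadline: Jul 1, 2002.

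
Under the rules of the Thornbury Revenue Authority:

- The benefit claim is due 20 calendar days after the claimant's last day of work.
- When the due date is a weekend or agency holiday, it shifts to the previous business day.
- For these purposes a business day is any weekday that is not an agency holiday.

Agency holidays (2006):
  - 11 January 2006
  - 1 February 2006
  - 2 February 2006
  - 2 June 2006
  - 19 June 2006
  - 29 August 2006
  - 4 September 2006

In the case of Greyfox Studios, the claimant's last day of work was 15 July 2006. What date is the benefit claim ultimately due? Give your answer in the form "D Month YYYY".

4 August 2006

From 15 July 2006, 20 calendar days later is 4 August 2006.
4 August 2006 is a Friday and not a listed holiday, so it stands.
The final due date is 4 August 2006.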